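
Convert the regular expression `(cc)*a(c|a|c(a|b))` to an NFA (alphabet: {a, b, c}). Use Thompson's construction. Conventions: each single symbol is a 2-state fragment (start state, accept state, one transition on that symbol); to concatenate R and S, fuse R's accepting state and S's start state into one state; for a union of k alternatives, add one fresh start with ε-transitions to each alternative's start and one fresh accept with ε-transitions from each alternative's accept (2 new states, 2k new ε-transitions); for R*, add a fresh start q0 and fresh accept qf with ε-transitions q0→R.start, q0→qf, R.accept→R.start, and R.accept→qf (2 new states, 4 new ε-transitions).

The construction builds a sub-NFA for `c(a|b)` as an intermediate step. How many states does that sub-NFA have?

7

Fragment for `c(a|b)`:
Each of the 3 symbol leaves contributes a 2-state fragment.
  a|b — 6 states
  c(a|b) — 7 states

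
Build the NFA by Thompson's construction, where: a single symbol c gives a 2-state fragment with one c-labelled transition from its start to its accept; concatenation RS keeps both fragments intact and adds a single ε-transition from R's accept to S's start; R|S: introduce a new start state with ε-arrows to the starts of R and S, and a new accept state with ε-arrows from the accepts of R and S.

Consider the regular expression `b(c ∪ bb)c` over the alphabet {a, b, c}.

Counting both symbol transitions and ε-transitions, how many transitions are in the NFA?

Per subexpression:
Each of the 5 symbol leaves contributes 1 transition (1 symbol, 0 ε).
  bb → 3 transitions (2 symbol, 1 ε)
  c ∪ bb → 8 transitions (3 symbol, 5 ε)
  b(c ∪ bb)c → 12 transitions (5 symbol, 7 ε)

12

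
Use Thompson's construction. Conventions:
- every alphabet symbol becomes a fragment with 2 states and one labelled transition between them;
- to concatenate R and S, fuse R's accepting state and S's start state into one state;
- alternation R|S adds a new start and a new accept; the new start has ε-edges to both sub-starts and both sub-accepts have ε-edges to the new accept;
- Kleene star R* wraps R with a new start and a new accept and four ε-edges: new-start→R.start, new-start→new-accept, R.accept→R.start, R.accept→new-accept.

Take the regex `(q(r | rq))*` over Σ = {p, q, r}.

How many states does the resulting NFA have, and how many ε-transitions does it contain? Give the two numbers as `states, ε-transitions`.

10, 8

By structural recursion:
Each of the 4 symbol leaves contributes 2 states and 0 ε-transitions.
  rq = 3 states, 0 ε-transitions
  r | rq = 7 states, 4 ε-transitions
  q(r | rq) = 8 states, 4 ε-transitions
  (q(r | rq))* = 10 states, 8 ε-transitions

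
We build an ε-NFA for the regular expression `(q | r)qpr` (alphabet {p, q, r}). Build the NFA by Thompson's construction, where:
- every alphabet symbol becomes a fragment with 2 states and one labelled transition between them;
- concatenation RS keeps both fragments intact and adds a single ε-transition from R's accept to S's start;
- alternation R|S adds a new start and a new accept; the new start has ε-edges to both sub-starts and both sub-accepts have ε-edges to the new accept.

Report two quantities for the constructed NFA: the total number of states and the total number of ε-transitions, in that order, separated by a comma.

Bottom-up over the parse tree:
Each of the 5 symbol leaves contributes 2 states and 0 ε-transitions.
  q | r : 6 states, 4 ε-transitions
  (q | r)qpr : 12 states, 7 ε-transitions

12, 7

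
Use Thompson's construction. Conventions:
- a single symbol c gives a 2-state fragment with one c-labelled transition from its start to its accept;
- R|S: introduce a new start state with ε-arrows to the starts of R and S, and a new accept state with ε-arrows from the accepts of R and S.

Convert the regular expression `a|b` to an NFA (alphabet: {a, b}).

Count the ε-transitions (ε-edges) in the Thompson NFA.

By structural recursion:
Each of the 2 symbol leaves contributes 0 ε-transitions.
  a|b : 4 ε-transitions

4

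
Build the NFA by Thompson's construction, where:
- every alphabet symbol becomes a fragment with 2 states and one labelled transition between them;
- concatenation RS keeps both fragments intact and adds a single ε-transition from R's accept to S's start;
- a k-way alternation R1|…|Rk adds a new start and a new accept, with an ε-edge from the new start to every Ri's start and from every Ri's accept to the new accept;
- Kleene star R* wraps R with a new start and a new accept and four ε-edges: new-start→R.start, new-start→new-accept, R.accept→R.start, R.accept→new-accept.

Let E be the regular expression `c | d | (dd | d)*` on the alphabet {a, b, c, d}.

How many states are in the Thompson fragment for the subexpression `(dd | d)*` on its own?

10

Fragment for `(dd | d)*`:
Each of the 3 symbol leaves contributes a 2-state fragment.
  dd — 4 states
  dd | d — 8 states
  (dd | d)* — 10 states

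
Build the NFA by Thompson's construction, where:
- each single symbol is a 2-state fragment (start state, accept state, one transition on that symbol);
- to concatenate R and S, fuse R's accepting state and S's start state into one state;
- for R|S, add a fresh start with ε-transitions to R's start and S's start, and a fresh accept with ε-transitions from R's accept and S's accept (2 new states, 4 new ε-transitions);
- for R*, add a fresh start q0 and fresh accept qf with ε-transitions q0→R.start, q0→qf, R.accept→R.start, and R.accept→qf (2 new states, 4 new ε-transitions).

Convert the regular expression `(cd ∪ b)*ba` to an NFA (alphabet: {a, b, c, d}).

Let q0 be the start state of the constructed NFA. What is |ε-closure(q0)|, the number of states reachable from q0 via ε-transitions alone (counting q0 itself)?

5

Compute the ε-closure size of each fragment's start state recursively; a symbol fragment's start has no outgoing ε-edge, so its closure is just itself (size 1).
  cd — same as the first factor's closure: |closure| = 1
  cd ∪ b — new start ε-reaches every alternative's start; none of them accept ε, so the new accept is not reached: |closure| = 1 + 1 + 1 = 3
  (cd ∪ b)* — |closure| = 1 (new start) + 3 (body) + 1 (new accept) = 5
  (cd ∪ b)*ba — the left operand accepts ε, so the closure extends into the next operand (the shared merged state is already counted); |closure| = 5 + (1−1) = 5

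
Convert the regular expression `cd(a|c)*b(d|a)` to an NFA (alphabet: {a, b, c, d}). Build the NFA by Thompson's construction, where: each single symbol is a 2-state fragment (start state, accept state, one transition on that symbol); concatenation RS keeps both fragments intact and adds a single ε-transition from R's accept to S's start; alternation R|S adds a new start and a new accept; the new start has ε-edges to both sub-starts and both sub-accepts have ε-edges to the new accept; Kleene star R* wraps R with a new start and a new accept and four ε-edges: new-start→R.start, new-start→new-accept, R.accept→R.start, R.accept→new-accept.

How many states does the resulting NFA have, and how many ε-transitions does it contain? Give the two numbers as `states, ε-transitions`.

20, 16

Bottom-up over the parse tree:
Each of the 7 symbol leaves contributes 2 states and 0 ε-transitions.
  a|c = 6 states, 4 ε-transitions
  (a|c)* = 8 states, 8 ε-transitions
  d|a = 6 states, 4 ε-transitions
  cd(a|c)*b(d|a) = 20 states, 16 ε-transitions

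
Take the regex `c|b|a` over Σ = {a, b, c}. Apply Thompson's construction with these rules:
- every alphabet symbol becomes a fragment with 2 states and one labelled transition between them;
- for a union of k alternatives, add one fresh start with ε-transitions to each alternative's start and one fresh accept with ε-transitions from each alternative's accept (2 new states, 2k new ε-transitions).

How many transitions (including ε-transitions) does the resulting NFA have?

Per subexpression:
Each of the 3 symbol leaves contributes 1 transition (1 symbol, 0 ε).
  c|b|a = 9 transitions (3 symbol, 6 ε)

9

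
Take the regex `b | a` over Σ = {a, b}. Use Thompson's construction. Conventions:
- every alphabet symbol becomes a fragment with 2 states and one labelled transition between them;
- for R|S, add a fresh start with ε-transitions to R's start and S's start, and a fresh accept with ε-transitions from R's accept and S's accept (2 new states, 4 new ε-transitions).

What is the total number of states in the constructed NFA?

By structural recursion:
Each of the 2 symbol leaves contributes a 2-state fragment.
  b | a = 6 states

6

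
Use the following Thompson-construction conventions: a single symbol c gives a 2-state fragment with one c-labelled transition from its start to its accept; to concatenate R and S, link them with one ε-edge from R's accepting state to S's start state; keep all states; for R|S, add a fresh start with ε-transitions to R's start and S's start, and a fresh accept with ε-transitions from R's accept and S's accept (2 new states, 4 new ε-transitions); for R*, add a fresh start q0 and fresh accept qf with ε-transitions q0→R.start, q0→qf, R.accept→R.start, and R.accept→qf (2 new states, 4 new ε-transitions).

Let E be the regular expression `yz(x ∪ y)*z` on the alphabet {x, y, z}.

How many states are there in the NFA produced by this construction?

Per subexpression:
Each of the 5 symbol leaves contributes a 2-state fragment.
  x ∪ y — 6 states
  (x ∪ y)* — 8 states
  yz(x ∪ y)*z — 14 states

14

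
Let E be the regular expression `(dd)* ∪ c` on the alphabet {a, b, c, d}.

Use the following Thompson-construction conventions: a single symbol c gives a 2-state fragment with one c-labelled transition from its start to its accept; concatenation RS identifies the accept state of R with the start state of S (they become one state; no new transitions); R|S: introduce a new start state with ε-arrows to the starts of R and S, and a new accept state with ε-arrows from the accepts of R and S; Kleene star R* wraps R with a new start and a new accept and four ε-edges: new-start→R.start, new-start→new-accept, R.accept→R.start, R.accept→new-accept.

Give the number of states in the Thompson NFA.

9

Bottom-up over the parse tree:
Each of the 3 symbol leaves contributes a 2-state fragment.
  dd : 3 states
  (dd)* : 5 states
  (dd)* ∪ c : 9 states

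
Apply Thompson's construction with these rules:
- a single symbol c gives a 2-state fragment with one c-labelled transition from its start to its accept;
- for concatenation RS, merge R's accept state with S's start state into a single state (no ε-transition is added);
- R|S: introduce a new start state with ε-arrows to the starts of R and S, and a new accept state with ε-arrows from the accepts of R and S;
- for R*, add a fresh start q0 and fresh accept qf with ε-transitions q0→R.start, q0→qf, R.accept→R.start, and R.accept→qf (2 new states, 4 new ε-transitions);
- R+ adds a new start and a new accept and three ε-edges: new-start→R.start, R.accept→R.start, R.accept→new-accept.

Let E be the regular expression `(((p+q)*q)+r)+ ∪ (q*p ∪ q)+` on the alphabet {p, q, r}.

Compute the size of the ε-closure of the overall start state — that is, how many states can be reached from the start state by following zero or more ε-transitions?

13

Let C(F) = |ε-closure(F.start)| within fragment F, and note whether F accepts ε. Symbol fragments have C = 1 and do not accept ε. Then:
  p+ → C = 1 + 1 = 2 (the body doesn't accept ε, so the new accept is not reached)
  p+q → same as the first factor's closure: C = 2
  (p+q)* → the star's fresh start ε-reaches both the body's start and the fresh accept: C = 2 + 2 = 4
  (p+q)*q → the left operand accepts ε, so the closure extends into the next operand (the shared merged state is already counted); C = 4 + (1−1) = 4
  ((p+q)*q)+ → C = 1 + 4 = 5 (the body doesn't accept ε, so the new accept is not reached)
  ((p+q)*q)+r → same as the first factor's closure: C = 5
  (((p+q)*q)+r)+ → new start ε-reaches only the body's start; the new accept needs a symbol first: C = 1 + 5 = 6
  q* → C = 1 (new start) + 1 (body) + 1 (new accept) = 3
  q*p → the left operand accepts ε, so the closure extends into the next operand (the shared merged state is already counted); C = 3 + (1−1) = 3
  q*p ∪ q → new start ε-reaches every alternative's start; none of them accept ε, so the new accept is not reached: C = 1 + 3 + 1 = 5
  (q*p ∪ q)+ → C = 1 + 5 = 6 (the body doesn't accept ε, so the new accept is not reached)
  (((p+q)*q)+r)+ ∪ (q*p ∪ q)+ → C = 1 + 6 + 6 = 13 (the new accept is not ε-reachable since no branch accepts ε)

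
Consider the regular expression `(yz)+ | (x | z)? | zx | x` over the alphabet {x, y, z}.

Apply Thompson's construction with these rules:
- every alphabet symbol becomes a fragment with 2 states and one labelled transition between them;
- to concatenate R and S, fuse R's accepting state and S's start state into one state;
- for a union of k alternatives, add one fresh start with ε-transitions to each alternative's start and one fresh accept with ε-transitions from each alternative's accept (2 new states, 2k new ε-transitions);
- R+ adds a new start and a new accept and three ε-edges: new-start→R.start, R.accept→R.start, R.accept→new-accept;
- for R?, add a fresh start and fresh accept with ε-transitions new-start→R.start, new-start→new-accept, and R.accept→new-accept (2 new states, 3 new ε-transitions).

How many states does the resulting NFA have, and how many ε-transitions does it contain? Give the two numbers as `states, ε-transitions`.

20, 18

Bottom-up over the parse tree:
Each of the 7 symbol leaves contributes 2 states and 0 ε-transitions.
  yz : 3 states, 0 ε-transitions
  (yz)+ : 5 states, 3 ε-transitions
  x | z : 6 states, 4 ε-transitions
  (x | z)? : 8 states, 7 ε-transitions
  zx : 3 states, 0 ε-transitions
  (yz)+ | (x | z)? | zx | x : 20 states, 18 ε-transitions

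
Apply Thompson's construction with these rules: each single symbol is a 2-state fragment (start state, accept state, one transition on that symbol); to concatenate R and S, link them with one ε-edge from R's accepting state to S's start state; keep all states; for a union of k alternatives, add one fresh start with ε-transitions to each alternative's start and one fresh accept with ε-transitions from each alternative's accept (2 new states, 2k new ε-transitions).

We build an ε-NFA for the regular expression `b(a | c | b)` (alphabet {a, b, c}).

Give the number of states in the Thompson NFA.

By structural recursion:
Each of the 4 symbol leaves contributes a 2-state fragment.
  a | c | b : 8 states
  b(a | c | b) : 10 states

10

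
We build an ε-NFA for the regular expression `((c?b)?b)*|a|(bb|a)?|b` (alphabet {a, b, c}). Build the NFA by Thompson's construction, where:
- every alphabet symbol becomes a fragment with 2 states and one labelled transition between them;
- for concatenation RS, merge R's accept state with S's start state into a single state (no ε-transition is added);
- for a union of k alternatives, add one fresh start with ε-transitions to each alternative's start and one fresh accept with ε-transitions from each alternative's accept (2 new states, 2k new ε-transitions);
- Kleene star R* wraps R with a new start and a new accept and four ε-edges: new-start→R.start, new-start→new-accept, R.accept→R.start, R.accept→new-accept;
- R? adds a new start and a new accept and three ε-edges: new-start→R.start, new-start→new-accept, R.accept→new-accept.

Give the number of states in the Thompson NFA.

25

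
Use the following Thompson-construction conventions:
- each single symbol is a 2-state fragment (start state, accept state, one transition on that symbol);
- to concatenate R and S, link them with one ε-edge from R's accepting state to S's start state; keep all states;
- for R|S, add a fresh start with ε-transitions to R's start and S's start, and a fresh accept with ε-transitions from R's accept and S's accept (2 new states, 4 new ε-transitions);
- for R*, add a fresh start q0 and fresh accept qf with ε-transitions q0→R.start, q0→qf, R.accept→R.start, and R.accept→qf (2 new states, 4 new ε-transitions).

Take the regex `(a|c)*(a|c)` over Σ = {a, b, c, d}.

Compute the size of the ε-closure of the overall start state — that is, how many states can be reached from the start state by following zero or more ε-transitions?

8

Work bottom-up. For each fragment F, track |ε-closure(F.start)| and whether F's accept lies in that closure (i.e. whether F accepts ε). A single-symbol fragment has closure size 1 and does not accept ε.
  a|c — |ε-closure| = 1 + 1 + 1 = 3 (the new accept is not ε-reachable since no branch accepts ε)
  (a|c)* — the star's fresh start ε-reaches both the body's start and the fresh accept: |ε-closure| = 2 + 3 = 5
  a|c — |ε-closure| = 1 + 1 + 1 = 3 (the new accept is not ε-reachable since no branch accepts ε)
  (a|c)*(a|c) — the left operand accepts ε, so the closure extends into the next operand (via the concat ε-link); |ε-closure| = 5 + 3 = 8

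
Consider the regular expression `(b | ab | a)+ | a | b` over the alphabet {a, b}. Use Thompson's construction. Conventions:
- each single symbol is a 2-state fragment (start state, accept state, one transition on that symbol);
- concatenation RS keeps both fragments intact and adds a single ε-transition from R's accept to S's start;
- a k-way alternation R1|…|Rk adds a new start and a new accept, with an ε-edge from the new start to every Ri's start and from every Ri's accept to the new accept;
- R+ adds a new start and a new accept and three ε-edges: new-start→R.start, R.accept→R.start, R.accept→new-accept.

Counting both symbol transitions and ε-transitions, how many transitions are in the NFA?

Bottom-up over the parse tree:
Each of the 6 symbol leaves contributes 1 transition (1 symbol, 0 ε).
  ab → 3 transitions (2 symbol, 1 ε)
  b | ab | a → 11 transitions (4 symbol, 7 ε)
  (b | ab | a)+ → 14 transitions (4 symbol, 10 ε)
  (b | ab | a)+ | a | b → 22 transitions (6 symbol, 16 ε)

22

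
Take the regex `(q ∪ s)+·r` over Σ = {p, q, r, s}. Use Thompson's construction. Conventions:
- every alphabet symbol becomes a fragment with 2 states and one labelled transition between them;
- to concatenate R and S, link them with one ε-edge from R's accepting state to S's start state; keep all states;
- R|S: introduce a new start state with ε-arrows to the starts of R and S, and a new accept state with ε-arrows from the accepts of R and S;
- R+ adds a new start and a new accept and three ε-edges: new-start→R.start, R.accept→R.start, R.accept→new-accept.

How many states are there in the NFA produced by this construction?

Building bottom-up:
Each of the 3 symbol leaves contributes a 2-state fragment.
  q ∪ s : 6 states
  (q ∪ s)+ : 8 states
  (q ∪ s)+·r : 10 states

10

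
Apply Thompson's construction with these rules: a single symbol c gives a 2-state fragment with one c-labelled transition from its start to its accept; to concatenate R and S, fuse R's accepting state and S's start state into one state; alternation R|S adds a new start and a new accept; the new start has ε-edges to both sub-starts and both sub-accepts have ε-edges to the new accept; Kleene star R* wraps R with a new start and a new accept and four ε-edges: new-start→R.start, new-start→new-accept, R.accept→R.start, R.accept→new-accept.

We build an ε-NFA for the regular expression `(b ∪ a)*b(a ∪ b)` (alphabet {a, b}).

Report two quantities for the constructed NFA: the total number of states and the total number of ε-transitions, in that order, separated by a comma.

Building bottom-up:
Each of the 5 symbol leaves contributes 2 states and 0 ε-transitions.
  b ∪ a — 6 states, 4 ε-transitions
  (b ∪ a)* — 8 states, 8 ε-transitions
  a ∪ b — 6 states, 4 ε-transitions
  (b ∪ a)*b(a ∪ b) — 14 states, 12 ε-transitions

14, 12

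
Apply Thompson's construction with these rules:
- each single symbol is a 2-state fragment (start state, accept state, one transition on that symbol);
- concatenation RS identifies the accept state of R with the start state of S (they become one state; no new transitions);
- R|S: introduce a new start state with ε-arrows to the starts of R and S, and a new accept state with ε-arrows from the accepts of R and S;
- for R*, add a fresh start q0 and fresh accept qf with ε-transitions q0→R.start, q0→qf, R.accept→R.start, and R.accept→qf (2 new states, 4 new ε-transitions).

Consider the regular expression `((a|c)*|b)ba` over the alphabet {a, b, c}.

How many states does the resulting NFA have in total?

14

By structural recursion:
Each of the 5 symbol leaves contributes a 2-state fragment.
  a|c : 6 states
  (a|c)* : 8 states
  (a|c)*|b : 12 states
  ((a|c)*|b)ba : 14 states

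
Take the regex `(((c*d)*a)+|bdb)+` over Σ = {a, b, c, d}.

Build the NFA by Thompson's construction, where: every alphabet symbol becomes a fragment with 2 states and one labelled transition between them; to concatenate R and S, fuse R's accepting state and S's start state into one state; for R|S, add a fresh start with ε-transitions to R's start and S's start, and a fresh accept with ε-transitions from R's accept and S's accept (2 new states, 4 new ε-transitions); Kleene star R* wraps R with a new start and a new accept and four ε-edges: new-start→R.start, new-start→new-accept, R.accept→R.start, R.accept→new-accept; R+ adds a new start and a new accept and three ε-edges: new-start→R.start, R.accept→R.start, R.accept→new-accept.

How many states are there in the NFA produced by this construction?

18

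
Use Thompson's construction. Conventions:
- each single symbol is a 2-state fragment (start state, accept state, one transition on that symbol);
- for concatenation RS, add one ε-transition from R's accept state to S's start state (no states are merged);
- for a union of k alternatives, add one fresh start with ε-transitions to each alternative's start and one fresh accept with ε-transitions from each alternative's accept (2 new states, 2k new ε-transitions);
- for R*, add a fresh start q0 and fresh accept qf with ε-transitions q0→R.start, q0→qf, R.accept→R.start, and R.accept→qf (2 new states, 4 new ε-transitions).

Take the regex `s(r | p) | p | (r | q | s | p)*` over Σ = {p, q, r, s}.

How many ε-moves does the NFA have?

Recursing over subexpressions:
Each of the 8 symbol leaves contributes 0 ε-transitions.
  r | p = 4 ε-transitions
  s(r | p) = 5 ε-transitions
  r | q | s | p = 8 ε-transitions
  (r | q | s | p)* = 12 ε-transitions
  s(r | p) | p | (r | q | s | p)* = 23 ε-transitions

23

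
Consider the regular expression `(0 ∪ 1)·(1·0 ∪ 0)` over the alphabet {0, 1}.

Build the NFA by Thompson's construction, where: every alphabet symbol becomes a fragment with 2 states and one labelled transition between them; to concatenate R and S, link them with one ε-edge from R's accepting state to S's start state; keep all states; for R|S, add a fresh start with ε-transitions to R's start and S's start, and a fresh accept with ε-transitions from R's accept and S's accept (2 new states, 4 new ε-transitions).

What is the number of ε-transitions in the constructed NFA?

10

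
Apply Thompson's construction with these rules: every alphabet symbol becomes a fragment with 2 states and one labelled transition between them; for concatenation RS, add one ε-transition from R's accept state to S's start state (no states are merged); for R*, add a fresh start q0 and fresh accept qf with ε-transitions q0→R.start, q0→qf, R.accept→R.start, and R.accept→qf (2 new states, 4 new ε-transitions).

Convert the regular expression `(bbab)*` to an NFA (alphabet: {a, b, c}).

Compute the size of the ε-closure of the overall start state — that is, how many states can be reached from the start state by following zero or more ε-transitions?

Work bottom-up. For each fragment F, track |ε-closure(F.start)| and whether F's accept lies in that closure (i.e. whether F accepts ε). A single-symbol fragment has closure size 1 and does not accept ε.
  bbab → C equals the left operand's closure size = 1 (its accept is not ε-reachable, so the closure stops there)
  (bbab)* → new start has ε-edges to the inner start and to the new accept, so C = 2 + 1 = 3

3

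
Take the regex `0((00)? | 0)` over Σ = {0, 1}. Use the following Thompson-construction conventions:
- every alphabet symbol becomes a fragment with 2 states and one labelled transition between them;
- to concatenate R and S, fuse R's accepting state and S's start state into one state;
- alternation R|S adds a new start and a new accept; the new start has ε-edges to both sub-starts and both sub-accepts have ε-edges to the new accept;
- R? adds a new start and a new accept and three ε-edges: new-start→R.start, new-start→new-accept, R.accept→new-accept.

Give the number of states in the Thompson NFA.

Building bottom-up:
Each of the 4 symbol leaves contributes a 2-state fragment.
  00 — 3 states
  (00)? — 5 states
  (00)? | 0 — 9 states
  0((00)? | 0) — 10 states

10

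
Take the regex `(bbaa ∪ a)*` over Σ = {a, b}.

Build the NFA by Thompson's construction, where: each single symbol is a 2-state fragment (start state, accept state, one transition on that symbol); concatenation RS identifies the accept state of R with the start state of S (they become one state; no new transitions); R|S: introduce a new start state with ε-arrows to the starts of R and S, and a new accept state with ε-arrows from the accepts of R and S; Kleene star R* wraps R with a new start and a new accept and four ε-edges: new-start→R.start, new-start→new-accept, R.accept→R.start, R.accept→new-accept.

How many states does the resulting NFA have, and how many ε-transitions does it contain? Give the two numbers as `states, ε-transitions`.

11, 8

Building bottom-up:
Each of the 5 symbol leaves contributes 2 states and 0 ε-transitions.
  bbaa → 5 states, 0 ε-transitions
  bbaa ∪ a → 9 states, 4 ε-transitions
  (bbaa ∪ a)* → 11 states, 8 ε-transitions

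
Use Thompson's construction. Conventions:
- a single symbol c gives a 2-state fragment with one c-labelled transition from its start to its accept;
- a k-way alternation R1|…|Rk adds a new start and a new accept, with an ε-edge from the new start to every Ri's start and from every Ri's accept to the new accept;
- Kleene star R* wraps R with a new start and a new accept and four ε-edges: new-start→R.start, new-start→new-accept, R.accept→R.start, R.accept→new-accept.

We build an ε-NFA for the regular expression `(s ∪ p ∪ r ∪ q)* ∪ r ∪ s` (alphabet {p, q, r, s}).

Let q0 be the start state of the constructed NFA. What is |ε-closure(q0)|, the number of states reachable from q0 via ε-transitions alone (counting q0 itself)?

Let C(F) = |ε-closure(F.start)| within fragment F, and note whether F accepts ε. Symbol fragments have C = 1 and do not accept ε. Then:
  s ∪ p ∪ r ∪ q → new start ε-reaches every alternative's start; none of them accept ε, so the new accept is not reached: C = 1 + 1 + 1 + 1 + 1 = 5
  (s ∪ p ∪ r ∪ q)* → the star's fresh start ε-reaches both the body's start and the fresh accept: C = 2 + 5 = 7
  (s ∪ p ∪ r ∪ q)* ∪ r ∪ s → C = 1 (new start) + (7 + 1 + 1) + 1 (new accept, since some branch ε-reaches its own accept) = 11

11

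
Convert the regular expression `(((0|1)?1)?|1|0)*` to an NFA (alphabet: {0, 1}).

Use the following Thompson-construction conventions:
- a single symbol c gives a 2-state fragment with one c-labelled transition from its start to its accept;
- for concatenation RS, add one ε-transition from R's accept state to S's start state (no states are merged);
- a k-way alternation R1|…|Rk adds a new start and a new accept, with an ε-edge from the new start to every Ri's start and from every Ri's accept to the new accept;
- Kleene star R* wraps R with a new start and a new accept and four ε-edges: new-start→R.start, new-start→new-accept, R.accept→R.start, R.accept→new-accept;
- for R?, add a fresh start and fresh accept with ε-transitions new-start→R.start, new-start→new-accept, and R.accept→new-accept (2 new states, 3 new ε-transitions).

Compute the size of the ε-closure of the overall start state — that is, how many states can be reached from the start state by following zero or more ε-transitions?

14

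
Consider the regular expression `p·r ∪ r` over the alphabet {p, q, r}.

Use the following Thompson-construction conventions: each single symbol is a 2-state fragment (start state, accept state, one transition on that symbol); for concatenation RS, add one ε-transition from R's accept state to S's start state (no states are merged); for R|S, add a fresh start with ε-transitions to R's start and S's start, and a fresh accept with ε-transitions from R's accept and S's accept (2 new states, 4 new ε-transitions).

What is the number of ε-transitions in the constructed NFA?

Recursing over subexpressions:
Each of the 3 symbol leaves contributes 0 ε-transitions.
  p·r → 1 ε-transition
  p·r ∪ r → 5 ε-transitions

5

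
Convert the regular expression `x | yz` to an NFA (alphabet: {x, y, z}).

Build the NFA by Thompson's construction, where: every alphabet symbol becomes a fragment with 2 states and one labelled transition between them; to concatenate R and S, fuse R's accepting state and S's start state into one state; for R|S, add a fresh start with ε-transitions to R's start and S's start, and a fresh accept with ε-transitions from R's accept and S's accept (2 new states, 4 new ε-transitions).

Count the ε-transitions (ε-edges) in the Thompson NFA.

Building bottom-up:
Each of the 3 symbol leaves contributes 0 ε-transitions.
  yz → 0 ε-transitions
  x | yz → 4 ε-transitions

4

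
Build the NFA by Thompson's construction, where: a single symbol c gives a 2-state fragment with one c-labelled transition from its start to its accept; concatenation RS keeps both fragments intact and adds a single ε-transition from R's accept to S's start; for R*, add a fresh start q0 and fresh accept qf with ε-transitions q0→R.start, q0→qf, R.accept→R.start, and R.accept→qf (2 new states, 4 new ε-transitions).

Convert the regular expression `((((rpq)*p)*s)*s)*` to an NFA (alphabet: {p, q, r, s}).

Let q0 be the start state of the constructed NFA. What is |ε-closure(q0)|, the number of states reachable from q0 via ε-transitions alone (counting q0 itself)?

12

Compute the ε-closure size of each fragment's start state recursively; a symbol fragment's start has no outgoing ε-edge, so its closure is just itself (size 1).
  rpq : same as the first factor's closure: |ε-closure| = 1
  (rpq)* : the star's fresh start ε-reaches both the body's start and the fresh accept: |ε-closure| = 2 + 1 = 3
  (rpq)*p : the left operand accepts ε, so the closure extends into the next operand (via the concat ε-link); |ε-closure| = 3 + 1 = 4
  ((rpq)*p)* : new start has ε-edges to the inner start and to the new accept, so |ε-closure| = 2 + 4 = 6
  ((rpq)*p)*s : |ε-closure| = 6 + 1 = 7 (closure spills across the concat boundary because the left factor accepts ε)
  (((rpq)*p)*s)* : new start has ε-edges to the inner start and to the new accept, so |ε-closure| = 2 + 7 = 9
  (((rpq)*p)*s)*s : the left operand accepts ε, so the closure extends into the next operand (via the concat ε-link); |ε-closure| = 9 + 1 = 10
  ((((rpq)*p)*s)*s)* : the star's fresh start ε-reaches both the body's start and the fresh accept: |ε-closure| = 2 + 10 = 12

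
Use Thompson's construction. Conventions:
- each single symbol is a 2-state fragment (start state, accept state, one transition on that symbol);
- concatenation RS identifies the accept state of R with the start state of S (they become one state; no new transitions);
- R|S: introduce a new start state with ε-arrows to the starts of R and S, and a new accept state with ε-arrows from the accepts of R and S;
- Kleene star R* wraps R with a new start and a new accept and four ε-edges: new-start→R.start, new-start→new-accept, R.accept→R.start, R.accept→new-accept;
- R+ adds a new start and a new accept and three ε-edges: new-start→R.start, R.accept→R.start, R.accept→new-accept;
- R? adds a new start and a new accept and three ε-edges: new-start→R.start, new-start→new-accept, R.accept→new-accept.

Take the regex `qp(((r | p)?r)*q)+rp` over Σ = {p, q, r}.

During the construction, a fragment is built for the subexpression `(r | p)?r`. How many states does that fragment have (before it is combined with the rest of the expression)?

9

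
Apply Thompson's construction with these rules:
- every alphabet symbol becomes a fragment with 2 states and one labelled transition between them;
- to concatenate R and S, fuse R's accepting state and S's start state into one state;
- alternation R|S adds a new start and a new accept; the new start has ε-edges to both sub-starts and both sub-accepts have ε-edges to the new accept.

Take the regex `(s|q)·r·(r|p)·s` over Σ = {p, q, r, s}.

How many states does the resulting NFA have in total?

Recursing over subexpressions:
Each of the 6 symbol leaves contributes a 2-state fragment.
  s|q = 6 states
  r|p = 6 states
  (s|q)·r·(r|p)·s = 13 states

13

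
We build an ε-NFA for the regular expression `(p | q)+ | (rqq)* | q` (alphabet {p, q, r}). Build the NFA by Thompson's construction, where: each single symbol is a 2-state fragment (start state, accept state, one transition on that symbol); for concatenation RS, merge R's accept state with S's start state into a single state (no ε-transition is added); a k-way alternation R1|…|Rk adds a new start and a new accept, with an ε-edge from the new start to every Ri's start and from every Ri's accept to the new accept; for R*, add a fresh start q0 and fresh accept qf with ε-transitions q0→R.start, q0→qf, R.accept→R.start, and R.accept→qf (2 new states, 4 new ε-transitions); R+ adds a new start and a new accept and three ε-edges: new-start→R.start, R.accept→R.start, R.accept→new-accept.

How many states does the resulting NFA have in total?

Bottom-up over the parse tree:
Each of the 6 symbol leaves contributes a 2-state fragment.
  p | q : 6 states
  (p | q)+ : 8 states
  rqq : 4 states
  (rqq)* : 6 states
  (p | q)+ | (rqq)* | q : 18 states

18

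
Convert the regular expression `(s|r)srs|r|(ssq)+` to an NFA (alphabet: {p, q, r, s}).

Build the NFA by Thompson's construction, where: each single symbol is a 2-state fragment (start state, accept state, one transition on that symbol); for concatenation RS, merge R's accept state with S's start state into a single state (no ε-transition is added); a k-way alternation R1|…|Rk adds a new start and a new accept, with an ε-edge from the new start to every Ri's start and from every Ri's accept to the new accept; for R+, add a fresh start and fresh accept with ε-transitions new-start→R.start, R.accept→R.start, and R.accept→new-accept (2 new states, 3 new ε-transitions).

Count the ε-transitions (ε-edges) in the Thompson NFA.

13

By structural recursion:
Each of the 9 symbol leaves contributes 0 ε-transitions.
  s|r — 4 ε-transitions
  (s|r)srs — 4 ε-transitions
  ssq — 0 ε-transitions
  (ssq)+ — 3 ε-transitions
  (s|r)srs|r|(ssq)+ — 13 ε-transitions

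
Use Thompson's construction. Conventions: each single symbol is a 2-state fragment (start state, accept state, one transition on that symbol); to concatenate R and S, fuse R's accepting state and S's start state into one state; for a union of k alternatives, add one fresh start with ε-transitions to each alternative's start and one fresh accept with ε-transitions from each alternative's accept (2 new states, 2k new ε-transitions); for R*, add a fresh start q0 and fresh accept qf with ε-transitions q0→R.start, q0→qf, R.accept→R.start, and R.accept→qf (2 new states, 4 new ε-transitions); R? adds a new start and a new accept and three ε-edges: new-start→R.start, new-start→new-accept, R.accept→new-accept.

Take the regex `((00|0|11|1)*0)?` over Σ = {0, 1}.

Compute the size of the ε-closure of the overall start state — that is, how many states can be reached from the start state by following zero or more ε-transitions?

9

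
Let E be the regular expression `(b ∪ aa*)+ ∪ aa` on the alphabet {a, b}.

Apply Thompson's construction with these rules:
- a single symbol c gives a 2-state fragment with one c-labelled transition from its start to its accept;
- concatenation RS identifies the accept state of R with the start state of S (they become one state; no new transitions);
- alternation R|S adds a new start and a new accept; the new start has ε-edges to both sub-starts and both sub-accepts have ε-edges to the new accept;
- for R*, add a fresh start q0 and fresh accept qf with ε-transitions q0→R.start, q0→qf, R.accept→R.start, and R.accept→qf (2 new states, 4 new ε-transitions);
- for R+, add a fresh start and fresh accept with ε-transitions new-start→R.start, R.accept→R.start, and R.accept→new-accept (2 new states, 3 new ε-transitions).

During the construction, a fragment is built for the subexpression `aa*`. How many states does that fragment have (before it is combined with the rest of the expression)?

5

Fragment for `aa*`:
Each of the 2 symbol leaves contributes a 2-state fragment.
  a* : 4 states
  aa* : 5 states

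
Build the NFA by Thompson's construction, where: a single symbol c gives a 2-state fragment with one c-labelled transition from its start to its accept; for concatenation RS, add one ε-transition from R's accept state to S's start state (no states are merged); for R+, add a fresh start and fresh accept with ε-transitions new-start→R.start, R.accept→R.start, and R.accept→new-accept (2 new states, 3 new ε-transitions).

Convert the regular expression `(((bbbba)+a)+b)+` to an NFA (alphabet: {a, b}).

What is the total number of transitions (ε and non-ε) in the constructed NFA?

Per subexpression:
Each of the 7 symbol leaves contributes 1 transition (1 symbol, 0 ε).
  bbbba : 9 transitions (5 symbol, 4 ε)
  (bbbba)+ : 12 transitions (5 symbol, 7 ε)
  (bbbba)+a : 14 transitions (6 symbol, 8 ε)
  ((bbbba)+a)+ : 17 transitions (6 symbol, 11 ε)
  ((bbbba)+a)+b : 19 transitions (7 symbol, 12 ε)
  (((bbbba)+a)+b)+ : 22 transitions (7 symbol, 15 ε)

22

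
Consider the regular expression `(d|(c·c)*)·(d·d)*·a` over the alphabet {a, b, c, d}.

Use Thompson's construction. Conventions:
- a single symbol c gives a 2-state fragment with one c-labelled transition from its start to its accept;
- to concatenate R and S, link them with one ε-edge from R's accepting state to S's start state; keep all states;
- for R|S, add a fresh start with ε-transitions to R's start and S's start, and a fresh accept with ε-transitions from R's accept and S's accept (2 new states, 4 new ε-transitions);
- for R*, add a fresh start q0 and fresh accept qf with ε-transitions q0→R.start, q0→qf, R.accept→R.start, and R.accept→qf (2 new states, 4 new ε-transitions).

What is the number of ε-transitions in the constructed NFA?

16

Bottom-up over the parse tree:
Each of the 6 symbol leaves contributes 0 ε-transitions.
  c·c → 1 ε-transition
  (c·c)* → 5 ε-transitions
  d|(c·c)* → 9 ε-transitions
  d·d → 1 ε-transition
  (d·d)* → 5 ε-transitions
  (d|(c·c)*)·(d·d)*·a → 16 ε-transitions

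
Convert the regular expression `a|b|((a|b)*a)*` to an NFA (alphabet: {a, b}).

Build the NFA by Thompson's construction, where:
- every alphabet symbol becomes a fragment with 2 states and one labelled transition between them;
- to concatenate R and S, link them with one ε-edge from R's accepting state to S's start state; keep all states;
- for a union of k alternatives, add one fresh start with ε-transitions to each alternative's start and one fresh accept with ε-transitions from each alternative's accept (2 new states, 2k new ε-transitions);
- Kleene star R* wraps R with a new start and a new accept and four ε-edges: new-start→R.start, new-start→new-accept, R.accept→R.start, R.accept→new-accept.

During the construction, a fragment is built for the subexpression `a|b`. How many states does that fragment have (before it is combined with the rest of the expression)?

6

Fragment for `a|b`:
Each of the 2 symbol leaves contributes a 2-state fragment.
  a|b : 6 states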